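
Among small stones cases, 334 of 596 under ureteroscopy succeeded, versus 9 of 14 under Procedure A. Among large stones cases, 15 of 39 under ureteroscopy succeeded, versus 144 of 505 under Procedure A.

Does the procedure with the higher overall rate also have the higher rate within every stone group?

Small stones: ureteroscopy 334/596 = 56.0%, Procedure A 9/14 = 64.3% → Procedure A
Large stones: ureteroscopy 15/39 = 38.5%, Procedure A 144/505 = 28.5% → ureteroscopy
Overall: ureteroscopy 349/635 = 55.0%, Procedure A 153/519 = 29.5% → ureteroscopy
Neither sweeps: ureteroscopy wins 1 of 2 groups, Procedure A wins 1. Ureteroscopy wins overall but not every group — no Simpson reversal.

No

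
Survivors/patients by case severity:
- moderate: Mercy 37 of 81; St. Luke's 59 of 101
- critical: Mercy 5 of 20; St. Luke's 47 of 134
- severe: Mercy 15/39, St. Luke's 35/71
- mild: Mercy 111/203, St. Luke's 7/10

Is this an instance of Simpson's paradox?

Moderate: Mercy 37/81 = 45.7%, St. Luke's 59/101 = 58.4% → St. Luke's
Critical: Mercy 5/20 = 25.0%, St. Luke's 47/134 = 35.1% → St. Luke's
Severe: Mercy 15/39 = 38.5%, St. Luke's 35/71 = 49.3% → St. Luke's
Mild: Mercy 111/203 = 54.7%, St. Luke's 7/10 = 70.0% → St. Luke's
Overall: Mercy 168/343 = 49.0%, St. Luke's 148/316 = 46.8% → Mercy
St. Luke's wins each case group but Mercy wins overall — the comparison reverses. St. Luke's's patients skew toward critical, which has a lower base rate.

Yes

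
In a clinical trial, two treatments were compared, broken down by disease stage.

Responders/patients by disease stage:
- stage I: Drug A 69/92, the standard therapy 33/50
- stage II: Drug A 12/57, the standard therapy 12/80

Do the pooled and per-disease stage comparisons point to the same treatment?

Yes

Stage I: Drug A 69/92 = 75.0%, the standard therapy 33/50 = 66.0% → Drug A
Stage II: Drug A 12/57 = 21.1%, the standard therapy 12/80 = 15.0% → Drug A
Overall: Drug A 81/149 = 54.4%, the standard therapy 45/130 = 34.6% → Drug A
Drug A wins overall and in every disease group — no reversal.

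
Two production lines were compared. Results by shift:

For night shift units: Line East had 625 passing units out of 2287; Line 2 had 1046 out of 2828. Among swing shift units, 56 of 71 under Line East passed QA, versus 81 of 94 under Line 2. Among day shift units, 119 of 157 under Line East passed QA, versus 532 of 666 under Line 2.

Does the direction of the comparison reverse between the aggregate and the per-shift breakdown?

Night shift: Line East 625/2287 = 27.3%, Line 2 1046/2828 = 37.0% → Line 2
Swing shift: Line East 56/71 = 78.9%, Line 2 81/94 = 86.2% → Line 2
Day shift: Line East 119/157 = 75.8%, Line 2 532/666 = 79.9% → Line 2
Overall: Line East 800/2515 = 31.8%, Line 2 1659/3588 = 46.2% → Line 2
Line 2 wins overall and in every shift group — no reversal.

No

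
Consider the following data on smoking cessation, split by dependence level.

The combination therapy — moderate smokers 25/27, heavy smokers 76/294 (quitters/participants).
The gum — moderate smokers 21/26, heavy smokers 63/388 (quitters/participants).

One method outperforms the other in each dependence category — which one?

Moderate smokers: the combination therapy 25/27 = 92.6%, the gum 21/26 = 80.8% → the combination therapy
Heavy smokers: the combination therapy 76/294 = 25.9%, the gum 63/388 = 16.2% → the combination therapy
The combination therapy has the higher rate in both groups.

the combination therapy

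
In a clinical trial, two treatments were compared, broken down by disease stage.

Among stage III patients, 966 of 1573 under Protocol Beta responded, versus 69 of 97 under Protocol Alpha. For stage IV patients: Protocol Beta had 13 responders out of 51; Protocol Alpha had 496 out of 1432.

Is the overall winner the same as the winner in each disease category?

No

Stage III: Protocol Beta 966/1573 = 61.4%, Protocol Alpha 69/97 = 71.1% → Protocol Alpha
Stage IV: Protocol Beta 13/51 = 25.5%, Protocol Alpha 496/1432 = 34.6% → Protocol Alpha
Overall: Protocol Beta 979/1624 = 60.3%, Protocol Alpha 565/1529 = 37.0% → Protocol Beta
Protocol Alpha wins each disease group but Protocol Beta wins overall — the comparison reverses. Protocol Alpha's patients skew toward stage IV, which has a lower base rate.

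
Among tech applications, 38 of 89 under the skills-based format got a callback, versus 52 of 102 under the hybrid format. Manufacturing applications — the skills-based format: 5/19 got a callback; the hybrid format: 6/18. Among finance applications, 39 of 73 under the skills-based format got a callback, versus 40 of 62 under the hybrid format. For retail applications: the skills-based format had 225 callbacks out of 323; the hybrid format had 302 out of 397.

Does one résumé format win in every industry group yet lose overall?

Tech: the skills-based format 38/89 = 42.7%, the hybrid format 52/102 = 51.0% → the hybrid format
Manufacturing: the skills-based format 5/19 = 26.3%, the hybrid format 6/18 = 33.3% → the hybrid format
Finance: the skills-based format 39/73 = 53.4%, the hybrid format 40/62 = 64.5% → the hybrid format
Retail: the skills-based format 225/323 = 69.7%, the hybrid format 302/397 = 76.1% → the hybrid format
Overall: the skills-based format 307/504 = 60.9%, the hybrid format 400/579 = 69.1% → the hybrid format
The hybrid format wins overall and in every industry group — no reversal.

No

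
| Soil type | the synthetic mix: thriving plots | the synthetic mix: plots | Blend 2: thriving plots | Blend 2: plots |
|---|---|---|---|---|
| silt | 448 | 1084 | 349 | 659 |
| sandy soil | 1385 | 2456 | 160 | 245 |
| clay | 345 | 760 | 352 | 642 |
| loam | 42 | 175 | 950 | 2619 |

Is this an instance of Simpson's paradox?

Silt: the synthetic mix 448/1084 = 41.3%, Blend 2 349/659 = 53.0% → Blend 2
Sandy soil: the synthetic mix 1385/2456 = 56.4%, Blend 2 160/245 = 65.3% → Blend 2
Clay: the synthetic mix 345/760 = 45.4%, Blend 2 352/642 = 54.8% → Blend 2
Loam: the synthetic mix 42/175 = 24.0%, Blend 2 950/2619 = 36.3% → Blend 2
Overall: the synthetic mix 2220/4475 = 49.6%, Blend 2 1811/4165 = 43.5% → the synthetic mix
Blend 2 wins each soil group but the synthetic mix wins overall — the comparison reverses. Blend 2's plots skew toward loam, which has a lower base rate.

Yes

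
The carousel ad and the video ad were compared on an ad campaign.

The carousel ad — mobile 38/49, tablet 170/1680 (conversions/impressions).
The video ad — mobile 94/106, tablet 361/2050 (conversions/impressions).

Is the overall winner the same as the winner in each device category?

Yes

Mobile: the carousel ad 38/49 = 77.6%, the video ad 94/106 = 88.7% → the video ad
Tablet: the carousel ad 170/1680 = 10.1%, the video ad 361/2050 = 17.6% → the video ad
Overall: the carousel ad 208/1729 = 12.0%, the video ad 455/2156 = 21.1% → the video ad
The video ad wins overall and in every device group — no reversal.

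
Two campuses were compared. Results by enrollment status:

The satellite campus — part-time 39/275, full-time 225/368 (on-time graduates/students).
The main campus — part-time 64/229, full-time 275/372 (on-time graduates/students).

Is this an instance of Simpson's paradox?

No

Part-time: the satellite campus 39/275 = 14.2%, the main campus 64/229 = 27.9% → the main campus
Full-time: the satellite campus 225/368 = 61.1%, the main campus 275/372 = 73.9% → the main campus
Overall: the satellite campus 264/643 = 41.1%, the main campus 339/601 = 56.4% → the main campus
The main campus wins overall and in every enrollment group — no reversal.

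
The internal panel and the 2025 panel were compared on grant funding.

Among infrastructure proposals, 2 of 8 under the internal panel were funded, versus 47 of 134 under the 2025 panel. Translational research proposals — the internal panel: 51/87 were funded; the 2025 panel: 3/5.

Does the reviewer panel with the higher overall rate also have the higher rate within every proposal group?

No

Infrastructure: the internal panel 2/8 = 25.0%, the 2025 panel 47/134 = 35.1% → the 2025 panel
Translational research: the internal panel 51/87 = 58.6%, the 2025 panel 3/5 = 60.0% → the 2025 panel
Overall: the internal panel 53/95 = 55.8%, the 2025 panel 50/139 = 36.0% → the internal panel
The 2025 panel wins each proposal group but the internal panel wins overall — the comparison reverses. The 2025 panel's proposals skew toward infrastructure, which has a lower base rate.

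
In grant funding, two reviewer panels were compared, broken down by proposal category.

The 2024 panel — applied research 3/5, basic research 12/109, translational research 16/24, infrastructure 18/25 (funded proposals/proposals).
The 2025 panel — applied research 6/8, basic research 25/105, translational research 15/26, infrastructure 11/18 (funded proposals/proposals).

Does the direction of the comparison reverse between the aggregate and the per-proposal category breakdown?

No

Applied research: the 2024 panel 3/5 = 60.0%, the 2025 panel 6/8 = 75.0% → the 2025 panel
Basic research: the 2024 panel 12/109 = 11.0%, the 2025 panel 25/105 = 23.8% → the 2025 panel
Translational research: the 2024 panel 16/24 = 66.7%, the 2025 panel 15/26 = 57.7% → the 2024 panel
Infrastructure: the 2024 panel 18/25 = 72.0%, the 2025 panel 11/18 = 61.1% → the 2024 panel
Overall: the 2024 panel 49/163 = 30.1%, the 2025 panel 57/157 = 36.3% → the 2025 panel
Neither sweeps: the 2024 panel wins 2 of 4 groups, the 2025 panel wins 2. The 2025 panel wins overall but not every group — no Simpson reversal.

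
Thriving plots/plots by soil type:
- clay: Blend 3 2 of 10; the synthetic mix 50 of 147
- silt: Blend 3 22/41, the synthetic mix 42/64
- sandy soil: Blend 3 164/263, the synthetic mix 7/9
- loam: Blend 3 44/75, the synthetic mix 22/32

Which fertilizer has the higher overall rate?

Blend 3

Clay: Blend 3 2/10 = 20.0%, the synthetic mix 50/147 = 34.0% → the synthetic mix
Silt: Blend 3 22/41 = 53.7%, the synthetic mix 42/64 = 65.6% → the synthetic mix
Sandy soil: Blend 3 164/263 = 62.4%, the synthetic mix 7/9 = 77.8% → the synthetic mix
Loam: Blend 3 44/75 = 58.7%, the synthetic mix 22/32 = 68.8% → the synthetic mix
Overall: Blend 3 232/389 = 59.6%, the synthetic mix 121/252 = 48.0% → Blend 3
(The synthetic mix wins every soil group but Blend 3 wins overall — the synthetic mix's plots skew toward the low-rate clay group.)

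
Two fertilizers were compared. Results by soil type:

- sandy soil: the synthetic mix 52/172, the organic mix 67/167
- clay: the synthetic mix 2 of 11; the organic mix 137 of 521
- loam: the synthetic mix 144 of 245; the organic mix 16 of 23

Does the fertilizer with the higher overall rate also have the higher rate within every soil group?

Sandy soil: the synthetic mix 52/172 = 30.2%, the organic mix 67/167 = 40.1% → the organic mix
Clay: the synthetic mix 2/11 = 18.2%, the organic mix 137/521 = 26.3% → the organic mix
Loam: the synthetic mix 144/245 = 58.8%, the organic mix 16/23 = 69.6% → the organic mix
Overall: the synthetic mix 198/428 = 46.3%, the organic mix 220/711 = 30.9% → the synthetic mix
The organic mix wins each soil group but the synthetic mix wins overall — the comparison reverses. The organic mix's plots skew toward clay, which has a lower base rate.

No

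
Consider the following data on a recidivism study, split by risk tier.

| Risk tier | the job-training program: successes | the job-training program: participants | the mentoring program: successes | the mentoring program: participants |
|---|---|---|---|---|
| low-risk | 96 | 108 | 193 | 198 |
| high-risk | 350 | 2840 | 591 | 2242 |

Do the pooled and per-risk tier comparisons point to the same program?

Low-risk: the job-training program 96/108 = 88.9%, the mentoring program 193/198 = 97.5% → the mentoring program
High-risk: the job-training program 350/2840 = 12.3%, the mentoring program 591/2242 = 26.4% → the mentoring program
Overall: the job-training program 446/2948 = 15.1%, the mentoring program 784/2440 = 32.1% → the mentoring program
The mentoring program wins overall and in every risk group — no reversal.

Yes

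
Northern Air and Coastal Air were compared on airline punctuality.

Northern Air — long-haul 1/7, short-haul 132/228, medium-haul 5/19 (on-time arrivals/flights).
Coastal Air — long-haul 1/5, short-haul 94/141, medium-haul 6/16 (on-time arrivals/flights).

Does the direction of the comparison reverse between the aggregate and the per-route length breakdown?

Long-haul: Northern Air 1/7 = 14.3%, Coastal Air 1/5 = 20.0% → Coastal Air
Short-haul: Northern Air 132/228 = 57.9%, Coastal Air 94/141 = 66.7% → Coastal Air
Medium-haul: Northern Air 5/19 = 26.3%, Coastal Air 6/16 = 37.5% → Coastal Air
Overall: Northern Air 138/254 = 54.3%, Coastal Air 101/162 = 62.3% → Coastal Air
Coastal Air wins overall and in every route group — no reversal.

No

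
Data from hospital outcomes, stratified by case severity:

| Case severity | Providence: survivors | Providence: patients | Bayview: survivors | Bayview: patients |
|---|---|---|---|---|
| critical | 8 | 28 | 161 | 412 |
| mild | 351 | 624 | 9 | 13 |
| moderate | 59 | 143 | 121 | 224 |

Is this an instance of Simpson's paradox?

Critical: Providence 8/28 = 28.6%, Bayview 161/412 = 39.1% → Bayview
Mild: Providence 351/624 = 56.2%, Bayview 9/13 = 69.2% → Bayview
Moderate: Providence 59/143 = 41.3%, Bayview 121/224 = 54.0% → Bayview
Overall: Providence 418/795 = 52.6%, Bayview 291/649 = 44.8% → Providence
Bayview wins each case group but Providence wins overall — the comparison reverses. Bayview's patients skew toward critical, which has a lower base rate.

Yes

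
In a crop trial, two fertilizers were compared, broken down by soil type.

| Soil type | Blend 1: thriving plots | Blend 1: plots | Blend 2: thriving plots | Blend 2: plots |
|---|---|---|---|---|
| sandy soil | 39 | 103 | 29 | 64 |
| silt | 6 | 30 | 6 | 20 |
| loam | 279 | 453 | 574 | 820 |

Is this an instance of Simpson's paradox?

Sandy soil: Blend 1 39/103 = 37.9%, Blend 2 29/64 = 45.3% → Blend 2
Silt: Blend 1 6/30 = 20.0%, Blend 2 6/20 = 30.0% → Blend 2
Loam: Blend 1 279/453 = 61.6%, Blend 2 574/820 = 70.0% → Blend 2
Overall: Blend 1 324/586 = 55.3%, Blend 2 609/904 = 67.4% → Blend 2
Blend 2 wins overall and in every soil group — no reversal.

No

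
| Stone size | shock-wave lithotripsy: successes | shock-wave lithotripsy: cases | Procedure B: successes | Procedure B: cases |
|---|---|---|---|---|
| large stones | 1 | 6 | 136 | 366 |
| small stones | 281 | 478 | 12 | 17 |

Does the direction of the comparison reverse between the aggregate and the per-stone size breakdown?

Yes

Large stones: shock-wave lithotripsy 1/6 = 16.7%, Procedure B 136/366 = 37.2% → Procedure B
Small stones: shock-wave lithotripsy 281/478 = 58.8%, Procedure B 12/17 = 70.6% → Procedure B
Overall: shock-wave lithotripsy 282/484 = 58.3%, Procedure B 148/383 = 38.6% → shock-wave lithotripsy
Procedure B wins each stone group but shock-wave lithotripsy wins overall — the comparison reverses. Procedure B's cases skew toward large stones, which has a lower base rate.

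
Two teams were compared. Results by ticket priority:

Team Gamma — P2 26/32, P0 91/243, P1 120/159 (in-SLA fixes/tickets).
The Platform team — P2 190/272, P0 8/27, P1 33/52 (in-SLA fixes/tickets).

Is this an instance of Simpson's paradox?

Yes

P2: Team Gamma 26/32 = 81.2%, the Platform team 190/272 = 69.9% → Team Gamma
P0: Team Gamma 91/243 = 37.4%, the Platform team 8/27 = 29.6% → Team Gamma
P1: Team Gamma 120/159 = 75.5%, the Platform team 33/52 = 63.5% → Team Gamma
Overall: Team Gamma 237/434 = 54.6%, the Platform team 231/351 = 65.8% → the Platform team
Team Gamma wins each ticket group but the Platform team wins overall — the comparison reverses. Team Gamma's tickets skew toward P0, which has a lower base rate.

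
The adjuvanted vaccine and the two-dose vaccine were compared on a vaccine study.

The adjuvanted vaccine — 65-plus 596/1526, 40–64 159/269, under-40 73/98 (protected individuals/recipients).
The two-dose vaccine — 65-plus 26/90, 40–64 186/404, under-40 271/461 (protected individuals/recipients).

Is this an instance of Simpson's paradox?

65-plus: the adjuvanted vaccine 596/1526 = 39.1%, the two-dose vaccine 26/90 = 28.9% → the adjuvanted vaccine
40–64: the adjuvanted vaccine 159/269 = 59.1%, the two-dose vaccine 186/404 = 46.0% → the adjuvanted vaccine
Under-40: the adjuvanted vaccine 73/98 = 74.5%, the two-dose vaccine 271/461 = 58.8% → the adjuvanted vaccine
Overall: the adjuvanted vaccine 828/1893 = 43.7%, the two-dose vaccine 483/955 = 50.6% → the two-dose vaccine
The adjuvanted vaccine wins each age group but the two-dose vaccine wins overall — the comparison reverses. The adjuvanted vaccine's recipients skew toward 65-plus, which has a lower base rate.

Yes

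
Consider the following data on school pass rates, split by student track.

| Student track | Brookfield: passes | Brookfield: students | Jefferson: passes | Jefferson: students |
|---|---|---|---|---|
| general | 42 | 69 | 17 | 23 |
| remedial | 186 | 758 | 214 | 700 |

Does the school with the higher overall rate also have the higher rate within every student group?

General: Brookfield 42/69 = 60.9%, Jefferson 17/23 = 73.9% → Jefferson
Remedial: Brookfield 186/758 = 24.5%, Jefferson 214/700 = 30.6% → Jefferson
Overall: Brookfield 228/827 = 27.6%, Jefferson 231/723 = 32.0% → Jefferson
Jefferson wins overall and in every student group — no reversal.

Yes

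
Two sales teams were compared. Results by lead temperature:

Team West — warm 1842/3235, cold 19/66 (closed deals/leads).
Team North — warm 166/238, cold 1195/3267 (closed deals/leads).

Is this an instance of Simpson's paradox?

Yes

Warm: Team West 1842/3235 = 56.9%, Team North 166/238 = 69.7% → Team North
Cold: Team West 19/66 = 28.8%, Team North 1195/3267 = 36.6% → Team North
Overall: Team West 1861/3301 = 56.4%, Team North 1361/3505 = 38.8% → Team West
Team North wins each lead group but Team West wins overall — the comparison reverses. Team North's leads skew toward cold, which has a lower base rate.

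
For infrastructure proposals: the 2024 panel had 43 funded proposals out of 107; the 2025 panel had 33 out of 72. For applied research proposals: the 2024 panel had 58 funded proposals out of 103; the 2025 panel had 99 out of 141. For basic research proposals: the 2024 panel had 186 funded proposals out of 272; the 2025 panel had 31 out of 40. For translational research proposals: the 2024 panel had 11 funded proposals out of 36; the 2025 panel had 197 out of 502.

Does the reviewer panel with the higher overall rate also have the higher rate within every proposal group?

Infrastructure: the 2024 panel 43/107 = 40.2%, the 2025 panel 33/72 = 45.8% → the 2025 panel
Applied research: the 2024 panel 58/103 = 56.3%, the 2025 panel 99/141 = 70.2% → the 2025 panel
Basic research: the 2024 panel 186/272 = 68.4%, the 2025 panel 31/40 = 77.5% → the 2025 panel
Translational research: the 2024 panel 11/36 = 30.6%, the 2025 panel 197/502 = 39.2% → the 2025 panel
Overall: the 2024 panel 298/518 = 57.5%, the 2025 panel 360/755 = 47.7% → the 2024 panel
The 2025 panel wins each proposal group but the 2024 panel wins overall — the comparison reverses. The 2025 panel's proposals skew toward translational research, which has a lower base rate.

No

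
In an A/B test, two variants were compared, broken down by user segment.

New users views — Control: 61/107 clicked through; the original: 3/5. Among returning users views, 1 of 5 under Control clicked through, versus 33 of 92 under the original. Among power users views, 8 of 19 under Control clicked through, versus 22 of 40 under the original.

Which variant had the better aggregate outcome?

New users: Control 61/107 = 57.0%, the original 3/5 = 60.0% → the original
Returning users: Control 1/5 = 20.0%, the original 33/92 = 35.9% → the original
Power users: Control 8/19 = 42.1%, the original 22/40 = 55.0% → the original
Overall: Control 70/131 = 53.4%, the original 58/137 = 42.3% → Control
(The original wins every user group but Control wins overall — the original's views skew toward the low-rate returning users group.)

Control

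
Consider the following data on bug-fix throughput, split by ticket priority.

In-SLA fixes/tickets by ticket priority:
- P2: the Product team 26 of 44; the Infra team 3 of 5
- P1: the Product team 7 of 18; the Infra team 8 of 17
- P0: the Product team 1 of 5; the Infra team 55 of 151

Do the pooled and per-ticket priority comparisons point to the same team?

No

P2: the Product team 26/44 = 59.1%, the Infra team 3/5 = 60.0% → the Infra team
P1: the Product team 7/18 = 38.9%, the Infra team 8/17 = 47.1% → the Infra team
P0: the Product team 1/5 = 20.0%, the Infra team 55/151 = 36.4% → the Infra team
Overall: the Product team 34/67 = 50.7%, the Infra team 66/173 = 38.2% → the Product team
The Infra team wins each ticket group but the Product team wins overall — the comparison reverses. The Infra team's tickets skew toward P0, which has a lower base rate.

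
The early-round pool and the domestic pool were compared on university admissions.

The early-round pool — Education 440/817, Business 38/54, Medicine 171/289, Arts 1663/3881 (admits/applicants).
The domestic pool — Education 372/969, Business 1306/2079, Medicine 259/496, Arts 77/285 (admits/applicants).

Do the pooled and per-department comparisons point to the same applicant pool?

No

Education: the early-round pool 440/817 = 53.9%, the domestic pool 372/969 = 38.4% → the early-round pool
Business: the early-round pool 38/54 = 70.4%, the domestic pool 1306/2079 = 62.8% → the early-round pool
Medicine: the early-round pool 171/289 = 59.2%, the domestic pool 259/496 = 52.2% → the early-round pool
Arts: the early-round pool 1663/3881 = 42.8%, the domestic pool 77/285 = 27.0% → the early-round pool
Overall: the early-round pool 2312/5041 = 45.9%, the domestic pool 2014/3829 = 52.6% → the domestic pool
The early-round pool wins each department group but the domestic pool wins overall — the comparison reverses. The early-round pool's applicants skew toward Arts, which has a lower base rate.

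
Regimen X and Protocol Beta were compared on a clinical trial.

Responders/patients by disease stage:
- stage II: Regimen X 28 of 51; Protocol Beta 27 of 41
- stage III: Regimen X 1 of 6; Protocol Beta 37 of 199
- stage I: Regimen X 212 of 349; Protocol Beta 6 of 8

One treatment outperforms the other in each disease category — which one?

Protocol Beta

Stage II: Regimen X 28/51 = 54.9%, Protocol Beta 27/41 = 65.9% → Protocol Beta
Stage III: Regimen X 1/6 = 16.7%, Protocol Beta 37/199 = 18.6% → Protocol Beta
Stage I: Regimen X 212/349 = 60.7%, Protocol Beta 6/8 = 75.0% → Protocol Beta
Protocol Beta has the higher rate in all 3 groups.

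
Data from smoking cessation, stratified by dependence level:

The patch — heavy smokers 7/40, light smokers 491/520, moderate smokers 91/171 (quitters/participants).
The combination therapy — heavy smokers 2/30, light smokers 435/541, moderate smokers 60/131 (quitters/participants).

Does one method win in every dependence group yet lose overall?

Heavy smokers: the patch 7/40 = 17.5%, the combination therapy 2/30 = 6.7% → the patch
Light smokers: the patch 491/520 = 94.4%, the combination therapy 435/541 = 80.4% → the patch
Moderate smokers: the patch 91/171 = 53.2%, the combination therapy 60/131 = 45.8% → the patch
Overall: the patch 589/731 = 80.6%, the combination therapy 497/702 = 70.8% → the patch
The patch wins overall and in every dependence group — no reversal.

No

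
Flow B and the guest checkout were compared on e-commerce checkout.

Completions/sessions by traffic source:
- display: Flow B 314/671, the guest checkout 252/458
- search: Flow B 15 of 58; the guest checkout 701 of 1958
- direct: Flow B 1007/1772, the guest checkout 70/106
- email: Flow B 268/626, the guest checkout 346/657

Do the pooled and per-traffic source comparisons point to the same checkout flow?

Display: Flow B 314/671 = 46.8%, the guest checkout 252/458 = 55.0% → the guest checkout
Search: Flow B 15/58 = 25.9%, the guest checkout 701/1958 = 35.8% → the guest checkout
Direct: Flow B 1007/1772 = 56.8%, the guest checkout 70/106 = 66.0% → the guest checkout
Email: Flow B 268/626 = 42.8%, the guest checkout 346/657 = 52.7% → the guest checkout
Overall: Flow B 1604/3127 = 51.3%, the guest checkout 1369/3179 = 43.1% → Flow B
The guest checkout wins each traffic group but Flow B wins overall — the comparison reverses. The guest checkout's sessions skew toward search, which has a lower base rate.

No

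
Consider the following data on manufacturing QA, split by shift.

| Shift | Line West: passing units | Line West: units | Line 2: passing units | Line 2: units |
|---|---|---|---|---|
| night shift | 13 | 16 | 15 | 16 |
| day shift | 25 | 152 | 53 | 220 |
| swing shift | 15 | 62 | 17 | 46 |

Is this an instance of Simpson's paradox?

Night shift: Line West 13/16 = 81.2%, Line 2 15/16 = 93.8% → Line 2
Day shift: Line West 25/152 = 16.4%, Line 2 53/220 = 24.1% → Line 2
Swing shift: Line West 15/62 = 24.2%, Line 2 17/46 = 37.0% → Line 2
Overall: Line West 53/230 = 23.0%, Line 2 85/282 = 30.1% → Line 2
Line 2 wins overall and in every shift group — no reversal.

No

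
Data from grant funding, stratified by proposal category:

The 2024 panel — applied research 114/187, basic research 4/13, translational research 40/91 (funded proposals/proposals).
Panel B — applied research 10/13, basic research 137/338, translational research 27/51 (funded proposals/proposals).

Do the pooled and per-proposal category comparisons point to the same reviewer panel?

Applied research: the 2024 panel 114/187 = 61.0%, Panel B 10/13 = 76.9% → Panel B
Basic research: the 2024 panel 4/13 = 30.8%, Panel B 137/338 = 40.5% → Panel B
Translational research: the 2024 panel 40/91 = 44.0%, Panel B 27/51 = 52.9% → Panel B
Overall: the 2024 panel 158/291 = 54.3%, Panel B 174/402 = 43.3% → the 2024 panel
Panel B wins each proposal group but the 2024 panel wins overall — the comparison reverses. Panel B's proposals skew toward basic research, which has a lower base rate.

No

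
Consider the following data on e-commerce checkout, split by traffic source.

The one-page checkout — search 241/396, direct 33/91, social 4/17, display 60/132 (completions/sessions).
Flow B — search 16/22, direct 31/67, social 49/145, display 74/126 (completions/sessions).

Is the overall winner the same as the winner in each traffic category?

Search: the one-page checkout 241/396 = 60.9%, Flow B 16/22 = 72.7% → Flow B
Direct: the one-page checkout 33/91 = 36.3%, Flow B 31/67 = 46.3% → Flow B
Social: the one-page checkout 4/17 = 23.5%, Flow B 49/145 = 33.8% → Flow B
Display: the one-page checkout 60/132 = 45.5%, Flow B 74/126 = 58.7% → Flow B
Overall: the one-page checkout 338/636 = 53.1%, Flow B 170/360 = 47.2% → the one-page checkout
Flow B wins each traffic group but the one-page checkout wins overall — the comparison reverses. Flow B's sessions skew toward social, which has a lower base rate.

No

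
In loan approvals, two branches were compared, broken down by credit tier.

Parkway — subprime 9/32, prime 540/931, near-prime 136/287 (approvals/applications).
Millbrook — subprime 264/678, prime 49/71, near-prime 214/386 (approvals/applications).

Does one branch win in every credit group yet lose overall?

Subprime: Parkway 9/32 = 28.1%, Millbrook 264/678 = 38.9% → Millbrook
Prime: Parkway 540/931 = 58.0%, Millbrook 49/71 = 69.0% → Millbrook
Near-prime: Parkway 136/287 = 47.4%, Millbrook 214/386 = 55.4% → Millbrook
Overall: Parkway 685/1250 = 54.8%, Millbrook 527/1135 = 46.4% → Parkway
Millbrook wins each credit group but Parkway wins overall — the comparison reverses. Millbrook's applications skew toward subprime, which has a lower base rate.

Yes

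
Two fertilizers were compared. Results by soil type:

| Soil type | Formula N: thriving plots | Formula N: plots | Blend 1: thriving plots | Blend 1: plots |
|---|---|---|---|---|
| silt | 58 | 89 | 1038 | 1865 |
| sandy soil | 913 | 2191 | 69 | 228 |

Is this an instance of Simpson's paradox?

Silt: Formula N 58/89 = 65.2%, Blend 1 1038/1865 = 55.7% → Formula N
Sandy soil: Formula N 913/2191 = 41.7%, Blend 1 69/228 = 30.3% → Formula N
Overall: Formula N 971/2280 = 42.6%, Blend 1 1107/2093 = 52.9% → Blend 1
Formula N wins each soil group but Blend 1 wins overall — the comparison reverses. Formula N's plots skew toward sandy soil, which has a lower base rate.

Yes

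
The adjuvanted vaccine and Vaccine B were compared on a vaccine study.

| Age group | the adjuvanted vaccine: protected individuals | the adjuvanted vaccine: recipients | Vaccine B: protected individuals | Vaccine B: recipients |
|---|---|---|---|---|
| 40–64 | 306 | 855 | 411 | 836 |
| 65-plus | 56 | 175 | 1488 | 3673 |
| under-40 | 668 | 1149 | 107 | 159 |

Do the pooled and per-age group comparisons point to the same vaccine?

40–64: the adjuvanted vaccine 306/855 = 35.8%, Vaccine B 411/836 = 49.2% → Vaccine B
65-plus: the adjuvanted vaccine 56/175 = 32.0%, Vaccine B 1488/3673 = 40.5% → Vaccine B
Under-40: the adjuvanted vaccine 668/1149 = 58.1%, Vaccine B 107/159 = 67.3% → Vaccine B
Overall: the adjuvanted vaccine 1030/2179 = 47.3%, Vaccine B 2006/4668 = 43.0% → the adjuvanted vaccine
Vaccine B wins each age group but the adjuvanted vaccine wins overall — the comparison reverses. Vaccine B's recipients skew toward 65-plus, which has a lower base rate.

No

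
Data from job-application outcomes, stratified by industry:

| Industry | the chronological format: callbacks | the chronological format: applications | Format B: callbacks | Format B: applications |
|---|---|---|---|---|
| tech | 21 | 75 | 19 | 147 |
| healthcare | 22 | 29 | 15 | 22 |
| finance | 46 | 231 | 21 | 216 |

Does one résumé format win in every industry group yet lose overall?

No

Tech: the chronological format 21/75 = 28.0%, Format B 19/147 = 12.9% → the chronological format
Healthcare: the chronological format 22/29 = 75.9%, Format B 15/22 = 68.2% → the chronological format
Finance: the chronological format 46/231 = 19.9%, Format B 21/216 = 9.7% → the chronological format
Overall: the chronological format 89/335 = 26.6%, Format B 55/385 = 14.3% → the chronological format
The chronological format wins overall and in every industry group — no reversal.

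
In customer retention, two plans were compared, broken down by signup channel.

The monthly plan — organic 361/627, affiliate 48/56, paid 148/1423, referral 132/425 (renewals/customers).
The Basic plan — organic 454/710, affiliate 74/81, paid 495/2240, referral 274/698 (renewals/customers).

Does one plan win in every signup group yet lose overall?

Organic: the monthly plan 361/627 = 57.6%, the Basic plan 454/710 = 63.9% → the Basic plan
Affiliate: the monthly plan 48/56 = 85.7%, the Basic plan 74/81 = 91.4% → the Basic plan
Paid: the monthly plan 148/1423 = 10.4%, the Basic plan 495/2240 = 22.1% → the Basic plan
Referral: the monthly plan 132/425 = 31.1%, the Basic plan 274/698 = 39.3% → the Basic plan
Overall: the monthly plan 689/2531 = 27.2%, the Basic plan 1297/3729 = 34.8% → the Basic plan
The Basic plan wins overall and in every signup group — no reversal.

No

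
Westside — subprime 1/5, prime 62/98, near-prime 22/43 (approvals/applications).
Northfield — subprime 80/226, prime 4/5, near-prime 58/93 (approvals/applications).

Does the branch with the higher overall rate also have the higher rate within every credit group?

Subprime: Westside 1/5 = 20.0%, Northfield 80/226 = 35.4% → Northfield
Prime: Westside 62/98 = 63.3%, Northfield 4/5 = 80.0% → Northfield
Near-prime: Westside 22/43 = 51.2%, Northfield 58/93 = 62.4% → Northfield
Overall: Westside 85/146 = 58.2%, Northfield 142/324 = 43.8% → Westside
Northfield wins each credit group but Westside wins overall — the comparison reverses. Northfield's applications skew toward subprime, which has a lower base rate.

No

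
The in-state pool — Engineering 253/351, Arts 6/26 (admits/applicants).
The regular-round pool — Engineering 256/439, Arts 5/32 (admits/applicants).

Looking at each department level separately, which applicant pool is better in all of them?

Engineering: the in-state pool 253/351 = 72.1%, the regular-round pool 256/439 = 58.3% → the in-state pool
Arts: the in-state pool 6/26 = 23.1%, the regular-round pool 5/32 = 15.6% → the in-state pool
The in-state pool has the higher rate in both groups.

the in-state pool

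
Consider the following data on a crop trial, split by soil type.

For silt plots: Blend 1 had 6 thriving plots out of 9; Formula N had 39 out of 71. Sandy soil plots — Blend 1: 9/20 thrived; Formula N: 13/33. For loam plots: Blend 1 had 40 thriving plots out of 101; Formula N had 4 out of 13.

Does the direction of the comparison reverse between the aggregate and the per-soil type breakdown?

Yes

Silt: Blend 1 6/9 = 66.7%, Formula N 39/71 = 54.9% → Blend 1
Sandy soil: Blend 1 9/20 = 45.0%, Formula N 13/33 = 39.4% → Blend 1
Loam: Blend 1 40/101 = 39.6%, Formula N 4/13 = 30.8% → Blend 1
Overall: Blend 1 55/130 = 42.3%, Formula N 56/117 = 47.9% → Formula N
Blend 1 wins each soil group but Formula N wins overall — the comparison reverses. Blend 1's plots skew toward loam, which has a lower base rate.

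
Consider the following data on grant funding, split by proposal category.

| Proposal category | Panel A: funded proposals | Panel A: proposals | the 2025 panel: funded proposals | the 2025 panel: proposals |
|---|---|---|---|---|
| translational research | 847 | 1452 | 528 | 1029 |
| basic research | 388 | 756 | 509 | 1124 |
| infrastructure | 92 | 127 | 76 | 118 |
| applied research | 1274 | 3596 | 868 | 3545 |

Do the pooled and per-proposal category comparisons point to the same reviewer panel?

Translational research: Panel A 847/1452 = 58.3%, the 2025 panel 528/1029 = 51.3% → Panel A
Basic research: Panel A 388/756 = 51.3%, the 2025 panel 509/1124 = 45.3% → Panel A
Infrastructure: Panel A 92/127 = 72.4%, the 2025 panel 76/118 = 64.4% → Panel A
Applied research: Panel A 1274/3596 = 35.4%, the 2025 panel 868/3545 = 24.5% → Panel A
Overall: Panel A 2601/5931 = 43.9%, the 2025 panel 1981/5816 = 34.1% → Panel A
Panel A wins overall and in every proposal group — no reversal.

Yes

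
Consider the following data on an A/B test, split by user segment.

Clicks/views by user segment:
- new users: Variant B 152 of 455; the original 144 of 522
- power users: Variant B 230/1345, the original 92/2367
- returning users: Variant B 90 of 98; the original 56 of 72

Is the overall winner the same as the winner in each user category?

Yes

New users: Variant B 152/455 = 33.4%, the original 144/522 = 27.6% → Variant B
Power users: Variant B 230/1345 = 17.1%, the original 92/2367 = 3.9% → Variant B
Returning users: Variant B 90/98 = 91.8%, the original 56/72 = 77.8% → Variant B
Overall: Variant B 472/1898 = 24.9%, the original 292/2961 = 9.9% → Variant B
Variant B wins overall and in every user group — no reversal.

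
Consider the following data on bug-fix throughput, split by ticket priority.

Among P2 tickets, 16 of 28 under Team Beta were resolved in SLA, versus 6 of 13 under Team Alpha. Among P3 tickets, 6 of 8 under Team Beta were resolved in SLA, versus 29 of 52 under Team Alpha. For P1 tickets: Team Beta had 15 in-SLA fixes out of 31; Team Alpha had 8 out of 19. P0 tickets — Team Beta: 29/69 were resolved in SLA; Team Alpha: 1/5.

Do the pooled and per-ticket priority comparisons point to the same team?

P2: Team Beta 16/28 = 57.1%, Team Alpha 6/13 = 46.2% → Team Beta
P3: Team Beta 6/8 = 75.0%, Team Alpha 29/52 = 55.8% → Team Beta
P1: Team Beta 15/31 = 48.4%, Team Alpha 8/19 = 42.1% → Team Beta
P0: Team Beta 29/69 = 42.0%, Team Alpha 1/5 = 20.0% → Team Beta
Overall: Team Beta 66/136 = 48.5%, Team Alpha 44/89 = 49.4% → Team Alpha
Team Beta wins each ticket group but Team Alpha wins overall — the comparison reverses. Team Beta's tickets skew toward P0, which has a lower base rate.

No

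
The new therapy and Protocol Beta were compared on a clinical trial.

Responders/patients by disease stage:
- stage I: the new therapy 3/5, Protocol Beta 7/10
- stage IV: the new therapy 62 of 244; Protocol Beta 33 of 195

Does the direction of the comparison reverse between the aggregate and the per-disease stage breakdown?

Stage I: the new therapy 3/5 = 60.0%, Protocol Beta 7/10 = 70.0% → Protocol Beta
Stage IV: the new therapy 62/244 = 25.4%, Protocol Beta 33/195 = 16.9% → the new therapy
Overall: the new therapy 65/249 = 26.1%, Protocol Beta 40/205 = 19.5% → the new therapy
Neither sweeps: the new therapy wins 1 of 2 groups, Protocol Beta wins 1. The new therapy wins overall but not every group — no Simpson reversal.

No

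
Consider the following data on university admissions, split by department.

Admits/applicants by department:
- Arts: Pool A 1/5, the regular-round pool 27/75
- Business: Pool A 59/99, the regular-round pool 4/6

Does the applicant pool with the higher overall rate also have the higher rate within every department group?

Arts: Pool A 1/5 = 20.0%, the regular-round pool 27/75 = 36.0% → the regular-round pool
Business: Pool A 59/99 = 59.6%, the regular-round pool 4/6 = 66.7% → the regular-round pool
Overall: Pool A 60/104 = 57.7%, the regular-round pool 31/81 = 38.3% → Pool A
The regular-round pool wins each department group but Pool A wins overall — the comparison reverses. The regular-round pool's applicants skew toward Arts, which has a lower base rate.

No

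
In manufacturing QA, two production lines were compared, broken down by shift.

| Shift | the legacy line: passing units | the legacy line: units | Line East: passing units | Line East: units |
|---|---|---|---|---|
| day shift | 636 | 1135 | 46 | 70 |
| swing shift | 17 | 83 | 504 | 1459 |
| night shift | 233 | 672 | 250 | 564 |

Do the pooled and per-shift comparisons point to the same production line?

Day shift: the legacy line 636/1135 = 56.0%, Line East 46/70 = 65.7% → Line East
Swing shift: the legacy line 17/83 = 20.5%, Line East 504/1459 = 34.5% → Line East
Night shift: the legacy line 233/672 = 34.7%, Line East 250/564 = 44.3% → Line East
Overall: the legacy line 886/1890 = 46.9%, Line East 800/2093 = 38.2% → the legacy line
Line East wins each shift group but the legacy line wins overall — the comparison reverses. Line East's units skew toward swing shift, which has a lower base rate.

No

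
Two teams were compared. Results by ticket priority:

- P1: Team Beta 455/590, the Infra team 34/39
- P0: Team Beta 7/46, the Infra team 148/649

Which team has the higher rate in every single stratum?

the Infra team

P1: Team Beta 455/590 = 77.1%, the Infra team 34/39 = 87.2% → the Infra team
P0: Team Beta 7/46 = 15.2%, the Infra team 148/649 = 22.8% → the Infra team
The Infra team has the higher rate in both groups.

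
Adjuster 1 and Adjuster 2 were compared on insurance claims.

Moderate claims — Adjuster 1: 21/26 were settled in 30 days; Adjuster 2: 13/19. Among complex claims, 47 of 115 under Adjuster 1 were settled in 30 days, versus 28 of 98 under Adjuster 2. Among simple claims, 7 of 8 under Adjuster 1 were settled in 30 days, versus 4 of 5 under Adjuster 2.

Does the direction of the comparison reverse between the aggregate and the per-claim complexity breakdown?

Moderate: Adjuster 1 21/26 = 80.8%, Adjuster 2 13/19 = 68.4% → Adjuster 1
Complex: Adjuster 1 47/115 = 40.9%, Adjuster 2 28/98 = 28.6% → Adjuster 1
Simple: Adjuster 1 7/8 = 87.5%, Adjuster 2 4/5 = 80.0% → Adjuster 1
Overall: Adjuster 1 75/149 = 50.3%, Adjuster 2 45/122 = 36.9% → Adjuster 1
Adjuster 1 wins overall and in every claim group — no reversal.

No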